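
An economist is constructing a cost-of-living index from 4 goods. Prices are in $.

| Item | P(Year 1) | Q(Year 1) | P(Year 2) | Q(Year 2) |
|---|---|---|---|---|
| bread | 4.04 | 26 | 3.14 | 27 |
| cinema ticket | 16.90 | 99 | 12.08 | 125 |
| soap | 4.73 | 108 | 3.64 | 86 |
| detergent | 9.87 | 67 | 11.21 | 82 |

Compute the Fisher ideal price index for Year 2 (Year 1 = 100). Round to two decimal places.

Laspeyres component (base-period weights):
ΣP(Year 2)Q(Year 1) = 3.14×26 + 12.08×99 + 3.64×108 + 11.21×67 = 81.64 + 1195.92 + 393.12 + 751.07 = 2421.75
ΣP(Year 1)Q(Year 1) = 4.04×26 + 16.90×99 + 4.73×108 + 9.87×67 = 105.04 + 1673.1 + 510.84 + 661.29 = 2950.27
L = 2421.75 / 2950.27 × 100 = 82.0857
Paasche component (current-period weights):
ΣP(Year 2)Q(Year 2) = 3.14×27 + 12.08×125 + 3.64×86 + 11.21×82 = 84.78 + 1510 + 313.04 + 919.22 = 2827.04
ΣP(Year 1)Q(Year 2) = 4.04×27 + 16.90×125 + 4.73×86 + 9.87×82 = 109.08 + 2112.5 + 406.78 + 809.34 = 3437.7
P = 2827.04 / 3437.7 × 100 = 82.2364
Fisher = √(L × P) = √(82.0857 × 82.2364) = 82.1610

82.16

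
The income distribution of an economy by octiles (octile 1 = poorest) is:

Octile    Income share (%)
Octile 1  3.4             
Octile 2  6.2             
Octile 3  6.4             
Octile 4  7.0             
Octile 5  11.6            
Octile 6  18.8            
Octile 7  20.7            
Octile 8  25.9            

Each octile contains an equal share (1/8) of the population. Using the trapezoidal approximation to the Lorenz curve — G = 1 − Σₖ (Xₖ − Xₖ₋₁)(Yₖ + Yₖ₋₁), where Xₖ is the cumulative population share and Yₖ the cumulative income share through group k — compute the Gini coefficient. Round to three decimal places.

Cumulative income shares Yₖ: 0.0340, 0.0960, 0.1600, 0.2300, 0.3460, 0.5340, 0.7410, 1.0000
Σ (Xₖ−Xₖ₋₁)(Yₖ+Yₖ₋₁) = (1/8)(0.0340+0.0000) + (1/8)(0.0960+0.0340) + (1/8)(0.1600+0.0960) + (1/8)(0.2300+0.1600) + (1/8)(0.3460+0.2300) + (1/8)(0.5340+0.3460) + (1/8)(0.7410+0.5340) + (1/8)(1.0000+0.7410)
  = 0.0043 + 0.0163 + 0.0320 + 0.0488 + 0.0720 + 0.1100 + 0.1594 + 0.2176 = 0.6603
G = 1 − 0.6603 = 0.3397

0.340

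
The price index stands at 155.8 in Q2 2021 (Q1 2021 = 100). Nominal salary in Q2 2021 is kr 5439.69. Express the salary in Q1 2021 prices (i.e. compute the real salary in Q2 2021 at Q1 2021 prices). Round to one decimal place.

3491.5

Real = Nominal ÷ (Index/100) = 5439.69 ÷ (155.8/100)
     = 5439.69 ÷ 1.558 = 3491.4570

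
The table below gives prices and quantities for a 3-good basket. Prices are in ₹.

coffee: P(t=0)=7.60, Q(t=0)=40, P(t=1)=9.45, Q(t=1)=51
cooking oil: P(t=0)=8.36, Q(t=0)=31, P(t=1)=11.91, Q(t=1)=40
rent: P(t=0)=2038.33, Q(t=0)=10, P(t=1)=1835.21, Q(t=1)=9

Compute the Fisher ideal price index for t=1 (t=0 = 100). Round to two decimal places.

Laspeyres component (base-period weights):
ΣP(t=1)Q(t=0) = 9.45×40 + 11.91×31 + 1835.21×10 = 378 + 369.21 + 18352.1 = 19099.31
ΣP(t=0)Q(t=0) = 7.60×40 + 8.36×31 + 2038.33×10 = 304 + 259.16 + 20383.3 = 20946.46
L = 19099.31 / 20946.46 × 100 = 91.1816
Paasche component (current-period weights):
ΣP(t=1)Q(t=1) = 9.45×51 + 11.91×40 + 1835.21×9 = 481.95 + 476.4 + 16516.89 = 17475.24
ΣP(t=0)Q(t=1) = 7.60×51 + 8.36×40 + 2038.33×9 = 387.6 + 334.4 + 18344.97 = 19066.97
P = 17475.24 / 19066.97 × 100 = 91.6519
Fisher = √(L × P) = √(91.1816 × 91.6519) = 91.4164

91.42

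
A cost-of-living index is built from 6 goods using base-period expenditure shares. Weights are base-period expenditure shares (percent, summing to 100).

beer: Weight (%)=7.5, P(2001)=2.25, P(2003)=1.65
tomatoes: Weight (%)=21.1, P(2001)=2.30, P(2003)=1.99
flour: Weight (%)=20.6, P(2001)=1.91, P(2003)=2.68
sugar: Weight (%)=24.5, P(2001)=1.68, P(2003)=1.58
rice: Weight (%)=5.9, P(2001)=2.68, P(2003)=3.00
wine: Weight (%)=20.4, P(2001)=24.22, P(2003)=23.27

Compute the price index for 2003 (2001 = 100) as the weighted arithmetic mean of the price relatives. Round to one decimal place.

beer: 7.5 × (1.65/2.25) = 7.5 × 0.733333 = 5.5000
tomatoes: 21.1 × (1.99/2.30) = 21.1 × 0.865217 = 18.2561
flour: 20.6 × (2.68/1.91) = 20.6 × 1.403141 = 28.9047
sugar: 24.5 × (1.58/1.68) = 24.5 × 0.940476 = 23.0417
rice: 5.9 × (3.00/2.68) = 5.9 × 1.119403 = 6.6045
wine: 20.4 × (23.27/24.22) = 20.4 × 0.960776 = 19.5998
Index = Σ wᵢ·(p₁ᵢ/p₀ᵢ) = 5.5000 + 18.2561 + 28.9047 + 23.0417 + 6.6045 + 19.5998 = 101.9068

101.9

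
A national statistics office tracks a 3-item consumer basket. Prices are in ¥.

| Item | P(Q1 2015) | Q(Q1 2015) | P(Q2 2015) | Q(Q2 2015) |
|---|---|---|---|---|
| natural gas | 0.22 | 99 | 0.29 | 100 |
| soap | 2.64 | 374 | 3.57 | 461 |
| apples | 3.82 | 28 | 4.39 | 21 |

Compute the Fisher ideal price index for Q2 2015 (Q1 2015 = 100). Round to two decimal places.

Laspeyres component (base-period weights):
ΣP(Q2 2015)Q(Q1 2015) = 0.29×99 + 3.57×374 + 4.39×28 = 28.71 + 1335.18 + 122.92 = 1486.81
ΣP(Q1 2015)Q(Q1 2015) = 0.22×99 + 2.64×374 + 3.82×28 = 21.78 + 987.36 + 106.96 = 1116.1
L = 1486.81 / 1116.1 × 100 = 133.2148
Paasche component (current-period weights):
ΣP(Q2 2015)Q(Q2 2015) = 0.29×100 + 3.57×461 + 4.39×21 = 29 + 1645.77 + 92.19 = 1766.96
ΣP(Q1 2015)Q(Q2 2015) = 0.22×100 + 2.64×461 + 3.82×21 = 22 + 1217.04 + 80.22 = 1319.26
P = 1766.96 / 1319.26 × 100 = 133.9357
Fisher = √(L × P) = √(133.2148 × 133.9357) = 133.5747

133.57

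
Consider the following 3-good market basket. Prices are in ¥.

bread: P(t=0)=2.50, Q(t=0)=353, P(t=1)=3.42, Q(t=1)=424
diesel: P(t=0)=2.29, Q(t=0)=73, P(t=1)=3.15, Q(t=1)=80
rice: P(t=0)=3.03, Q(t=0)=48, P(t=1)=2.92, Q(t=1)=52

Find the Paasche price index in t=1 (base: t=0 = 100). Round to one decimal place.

Paasche price index uses current-period quantities as weights.
ΣP(t=1)·Q(t=1) = 3.42×424 + 3.15×80 + 2.92×52 = 1450.08 + 252 + 151.84 = 1853.92
ΣP(t=0)·Q(t=1) = 2.50×424 + 2.29×80 + 3.03×52 = 1060 + 183.2 + 157.56 = 1400.76
Index = 1853.92 / 1400.76 × 100 = 132.3510

132.4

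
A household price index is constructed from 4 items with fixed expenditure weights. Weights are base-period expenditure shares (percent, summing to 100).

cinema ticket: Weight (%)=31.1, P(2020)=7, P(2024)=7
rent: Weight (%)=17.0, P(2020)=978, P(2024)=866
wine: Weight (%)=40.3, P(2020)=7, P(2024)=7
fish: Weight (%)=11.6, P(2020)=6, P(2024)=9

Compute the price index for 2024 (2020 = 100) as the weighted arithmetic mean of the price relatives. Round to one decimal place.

103.9

cinema ticket: 31.1 × (7/7) = 31.1 × 1.000000 = 31.1000
rent: 17.0 × (866/978) = 17.0 × 0.885481 = 15.0532
wine: 40.3 × (7/7) = 40.3 × 1.000000 = 40.3000
fish: 11.6 × (9/6) = 11.6 × 1.500000 = 17.4000
Index = Σ wᵢ·(p₁ᵢ/p₀ᵢ) = 31.1000 + 15.0532 + 40.3000 + 17.4000 = 103.8532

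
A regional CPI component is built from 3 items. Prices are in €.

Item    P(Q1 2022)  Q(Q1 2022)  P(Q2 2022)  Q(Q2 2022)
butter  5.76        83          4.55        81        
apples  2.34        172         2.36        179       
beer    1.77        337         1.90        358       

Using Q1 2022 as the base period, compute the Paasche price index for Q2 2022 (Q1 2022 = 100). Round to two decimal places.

Paasche price index uses current-period quantities as weights.
ΣP(Q2 2022)·Q(Q2 2022) = 4.55×81 + 2.36×179 + 1.90×358 = 368.55 + 422.44 + 680.2 = 1471.19
ΣP(Q1 2022)·Q(Q2 2022) = 5.76×81 + 2.34×179 + 1.77×358 = 466.56 + 418.86 + 633.66 = 1519.08
Index = 1471.19 / 1519.08 × 100 = 96.8474

96.85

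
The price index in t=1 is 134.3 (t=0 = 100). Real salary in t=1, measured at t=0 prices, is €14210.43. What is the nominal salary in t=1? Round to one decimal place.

Nominal = Real × (Index/100) = 14210.43 × (134.3/100)
        = 14210.43 × 1.343 = 19084.6075

19084.6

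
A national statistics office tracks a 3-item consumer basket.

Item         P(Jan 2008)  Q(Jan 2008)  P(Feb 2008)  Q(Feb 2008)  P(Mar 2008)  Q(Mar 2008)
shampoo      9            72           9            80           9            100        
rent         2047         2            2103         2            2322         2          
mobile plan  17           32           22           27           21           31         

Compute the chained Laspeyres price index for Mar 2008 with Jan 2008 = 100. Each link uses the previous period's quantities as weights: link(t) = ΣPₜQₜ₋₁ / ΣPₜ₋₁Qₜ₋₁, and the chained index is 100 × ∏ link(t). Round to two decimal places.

Link Jan 2008→Feb 2008:
ΣP(Feb 2008)Q(Jan 2008) = 9×72 + 2103×2 + 22×32 = 648 + 4206 + 704 = 5558
ΣP(Jan 2008)Q(Jan 2008) = 9×72 + 2047×2 + 17×32 = 648 + 4094 + 544 = 5286
link = 5558/5286 = 1.051457
Link Feb 2008→Mar 2008:
ΣP(Mar 2008)Q(Feb 2008) = 9×80 + 2322×2 + 21×27 = 720 + 4644 + 567 = 5931
ΣP(Feb 2008)Q(Feb 2008) = 9×80 + 2103×2 + 22×27 = 720 + 4206 + 594 = 5520
link = 5931/5520 = 1.074457
Chained index = 100 × 1.051457 × 1.074457 = 112.9744

112.97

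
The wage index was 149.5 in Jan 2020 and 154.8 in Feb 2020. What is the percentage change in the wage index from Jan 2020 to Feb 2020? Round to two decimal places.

3.55%

Change = (154.8 − 149.5) / 149.5 × 100
       = 5.3 / 149.5 × 100 = 3.5452%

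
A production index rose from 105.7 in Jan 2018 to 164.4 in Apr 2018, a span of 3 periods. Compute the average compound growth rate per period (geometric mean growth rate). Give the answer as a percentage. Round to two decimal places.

15.86%

Growth factor = (164.4/105.7)^(1/3) = (1.555345)^(1/3) = 1.158623
Growth rate = 1.158623 − 1 = 0.158623 = 15.8623%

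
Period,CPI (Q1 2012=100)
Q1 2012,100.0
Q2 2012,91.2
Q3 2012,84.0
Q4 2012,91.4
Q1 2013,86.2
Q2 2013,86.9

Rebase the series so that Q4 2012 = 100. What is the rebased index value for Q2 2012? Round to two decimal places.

99.78

Rebased(Q2 2012) = 91.2 / 91.4 × 100 = 99.7812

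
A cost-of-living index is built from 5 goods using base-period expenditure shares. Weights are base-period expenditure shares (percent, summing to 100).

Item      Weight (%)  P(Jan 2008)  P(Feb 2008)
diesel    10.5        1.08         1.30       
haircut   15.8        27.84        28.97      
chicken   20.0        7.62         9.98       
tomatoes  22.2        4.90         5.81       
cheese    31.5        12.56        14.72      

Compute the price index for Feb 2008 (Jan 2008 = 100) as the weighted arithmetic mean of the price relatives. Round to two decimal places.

118.51

diesel: 10.5 × (1.30/1.08) = 10.5 × 1.203704 = 12.6389
haircut: 15.8 × (28.97/27.84) = 15.8 × 1.040589 = 16.4413
chicken: 20.0 × (9.98/7.62) = 20.0 × 1.309711 = 26.1942
tomatoes: 22.2 × (5.81/4.90) = 22.2 × 1.185714 = 26.3229
cheese: 31.5 × (14.72/12.56) = 31.5 × 1.171975 = 36.9172
Index = Σ wᵢ·(p₁ᵢ/p₀ᵢ) = 12.6389 + 16.4413 + 26.1942 + 26.3229 + 36.9172 = 118.5145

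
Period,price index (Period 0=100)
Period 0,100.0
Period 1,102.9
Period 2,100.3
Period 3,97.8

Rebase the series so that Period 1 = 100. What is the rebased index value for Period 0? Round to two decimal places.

Rebased(Period 0) = 100.0 / 102.9 × 100 = 97.1817

97.18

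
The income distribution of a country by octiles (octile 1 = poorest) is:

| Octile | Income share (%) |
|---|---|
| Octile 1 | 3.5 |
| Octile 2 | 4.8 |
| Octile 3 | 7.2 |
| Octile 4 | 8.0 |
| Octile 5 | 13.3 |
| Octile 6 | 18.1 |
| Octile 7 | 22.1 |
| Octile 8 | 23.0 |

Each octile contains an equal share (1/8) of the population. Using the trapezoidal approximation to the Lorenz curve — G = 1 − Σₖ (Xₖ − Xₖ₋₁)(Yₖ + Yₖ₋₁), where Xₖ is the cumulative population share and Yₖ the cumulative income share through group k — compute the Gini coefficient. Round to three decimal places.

Cumulative income shares Yₖ: 0.0350, 0.0830, 0.1550, 0.2350, 0.3680, 0.5490, 0.7700, 1.0000
Σ (Xₖ−Xₖ₋₁)(Yₖ+Yₖ₋₁) = (1/8)(0.0350+0.0000) + (1/8)(0.0830+0.0350) + (1/8)(0.1550+0.0830) + (1/8)(0.2350+0.1550) + (1/8)(0.3680+0.2350) + (1/8)(0.5490+0.3680) + (1/8)(0.7700+0.5490) + (1/8)(1.0000+0.7700)
  = 0.0044 + 0.0148 + 0.0298 + 0.0488 + 0.0754 + 0.1146 + 0.1649 + 0.2213 = 0.6738
G = 1 − 0.6738 = 0.3262

0.326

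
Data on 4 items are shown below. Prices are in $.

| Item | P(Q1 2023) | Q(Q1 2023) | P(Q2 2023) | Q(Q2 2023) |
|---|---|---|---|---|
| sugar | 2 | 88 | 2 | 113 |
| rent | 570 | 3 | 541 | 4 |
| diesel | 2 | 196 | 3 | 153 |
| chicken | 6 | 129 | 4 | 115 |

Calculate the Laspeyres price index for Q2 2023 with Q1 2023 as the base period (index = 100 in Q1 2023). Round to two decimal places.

95.12

Laspeyres price index uses base-period quantities as weights.
ΣP(Q2 2023)·Q(Q1 2023) = 2×88 + 541×3 + 3×196 + 4×129 = 176 + 1623 + 588 + 516 = 2903
ΣP(Q1 2023)·Q(Q1 2023) = 2×88 + 570×3 + 2×196 + 6×129 = 176 + 1710 + 392 + 774 = 3052
Index = 2903 / 3052 × 100 = 95.1180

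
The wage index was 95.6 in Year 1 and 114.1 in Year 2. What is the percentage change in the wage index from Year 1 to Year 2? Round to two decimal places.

19.35%

Change = (114.1 − 95.6) / 95.6 × 100
       = 18.5 / 95.6 × 100 = 19.3515%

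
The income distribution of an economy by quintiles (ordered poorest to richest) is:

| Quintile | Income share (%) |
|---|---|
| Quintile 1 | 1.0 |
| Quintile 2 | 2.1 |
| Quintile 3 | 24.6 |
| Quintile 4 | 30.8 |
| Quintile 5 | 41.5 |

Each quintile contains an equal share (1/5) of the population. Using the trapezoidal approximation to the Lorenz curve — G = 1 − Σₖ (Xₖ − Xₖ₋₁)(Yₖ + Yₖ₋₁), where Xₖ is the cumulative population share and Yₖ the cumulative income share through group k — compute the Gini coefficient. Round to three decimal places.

0.439

Cumulative income shares Yₖ: 0.0100, 0.0310, 0.2770, 0.5850, 1.0000
Σ (Xₖ−Xₖ₋₁)(Yₖ+Yₖ₋₁) = (1/5)(0.0100+0.0000) + (1/5)(0.0310+0.0100) + (1/5)(0.2770+0.0310) + (1/5)(0.5850+0.2770) + (1/5)(1.0000+0.5850)
  = 0.0020 + 0.0082 + 0.0616 + 0.1724 + 0.3170 = 0.5612
G = 1 − 0.5612 = 0.4388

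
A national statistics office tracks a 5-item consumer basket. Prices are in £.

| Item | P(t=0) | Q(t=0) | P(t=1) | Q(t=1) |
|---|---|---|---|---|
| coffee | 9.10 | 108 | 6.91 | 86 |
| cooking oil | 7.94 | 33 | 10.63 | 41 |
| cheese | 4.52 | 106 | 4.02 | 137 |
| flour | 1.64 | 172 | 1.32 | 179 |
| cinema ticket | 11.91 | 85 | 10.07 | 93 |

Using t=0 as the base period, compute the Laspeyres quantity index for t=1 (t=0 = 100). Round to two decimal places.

Laspeyres quantity index uses base-period prices as weights.
ΣP(t=0)·Q(t=1) = 9.10×86 + 7.94×41 + 4.52×137 + 1.64×179 + 11.91×93 = 782.6 + 325.54 + 619.24 + 293.56 + 1107.63 = 3128.57
ΣP(t=0)·Q(t=0) = 9.10×108 + 7.94×33 + 4.52×106 + 1.64×172 + 11.91×85 = 982.8 + 262.02 + 479.12 + 282.08 + 1012.35 = 3018.37
Index = 3128.57 / 3018.37 × 100 = 103.6510

103.65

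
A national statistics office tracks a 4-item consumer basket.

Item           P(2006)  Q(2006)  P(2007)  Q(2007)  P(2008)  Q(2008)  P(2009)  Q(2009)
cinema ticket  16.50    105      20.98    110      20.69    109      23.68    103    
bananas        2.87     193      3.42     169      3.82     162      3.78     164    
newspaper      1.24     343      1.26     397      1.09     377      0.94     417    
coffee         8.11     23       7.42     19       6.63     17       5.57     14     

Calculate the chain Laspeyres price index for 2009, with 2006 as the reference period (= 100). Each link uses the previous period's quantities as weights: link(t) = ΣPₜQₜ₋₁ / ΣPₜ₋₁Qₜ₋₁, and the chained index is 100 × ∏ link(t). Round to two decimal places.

Link 2006→2007:
ΣP(2007)Q(2006) = 20.98×105 + 3.42×193 + 1.26×343 + 7.42×23 = 2202.9 + 660.06 + 432.18 + 170.66 = 3465.8
ΣP(2006)Q(2006) = 16.50×105 + 2.87×193 + 1.24×343 + 8.11×23 = 1732.5 + 553.91 + 425.32 + 186.53 = 2898.26
link = 3465.8/2898.26 = 1.195821
Link 2007→2008:
ΣP(2008)Q(2007) = 20.69×110 + 3.82×169 + 1.09×397 + 6.63×19 = 2275.9 + 645.58 + 432.73 + 125.97 = 3480.18
ΣP(2007)Q(2007) = 20.98×110 + 3.42×169 + 1.26×397 + 7.42×19 = 2307.8 + 577.98 + 500.22 + 140.98 = 3526.98
link = 3480.18/3526.98 = 0.986731
Link 2008→2009:
ΣP(2009)Q(2008) = 23.68×109 + 3.78×162 + 0.94×377 + 5.57×17 = 2581.12 + 612.36 + 354.38 + 94.69 = 3642.55
ΣP(2008)Q(2008) = 20.69×109 + 3.82×162 + 1.09×377 + 6.63×17 = 2255.21 + 618.84 + 410.93 + 112.71 = 3397.69
link = 3642.55/3397.69 = 1.072067
Chained index = 100 × 1.195821 × 0.986731 × 1.072067 = 126.4989

126.50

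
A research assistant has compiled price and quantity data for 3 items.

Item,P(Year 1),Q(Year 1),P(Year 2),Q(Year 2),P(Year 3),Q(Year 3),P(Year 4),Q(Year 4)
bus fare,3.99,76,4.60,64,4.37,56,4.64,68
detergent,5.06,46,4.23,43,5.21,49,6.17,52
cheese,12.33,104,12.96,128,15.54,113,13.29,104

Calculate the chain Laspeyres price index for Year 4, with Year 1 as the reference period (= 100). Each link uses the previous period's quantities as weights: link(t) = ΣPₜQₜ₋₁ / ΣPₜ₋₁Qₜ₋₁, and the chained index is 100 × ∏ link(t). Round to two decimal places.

Link Year 1→Year 2:
ΣP(Year 2)Q(Year 1) = 4.60×76 + 4.23×46 + 12.96×104 = 349.6 + 194.58 + 1347.84 = 1892.02
ΣP(Year 1)Q(Year 1) = 3.99×76 + 5.06×46 + 12.33×104 = 303.24 + 232.76 + 1282.32 = 1818.32
link = 1892.02/1818.32 = 1.040532
Link Year 2→Year 3:
ΣP(Year 3)Q(Year 2) = 4.37×64 + 5.21×43 + 15.54×128 = 279.68 + 224.03 + 1989.12 = 2492.83
ΣP(Year 2)Q(Year 2) = 4.60×64 + 4.23×43 + 12.96×128 = 294.4 + 181.89 + 1658.88 = 2135.17
link = 2492.83/2135.17 = 1.167509
Link Year 3→Year 4:
ΣP(Year 4)Q(Year 3) = 4.64×56 + 6.17×49 + 13.29×113 = 259.84 + 302.33 + 1501.77 = 2063.94
ΣP(Year 3)Q(Year 3) = 4.37×56 + 5.21×49 + 15.54×113 = 244.72 + 255.29 + 1756.02 = 2256.03
link = 2063.94/2256.03 = 0.914855
Chained index = 100 × 1.040532 × 1.167509 × 0.914855 = 111.1393

111.14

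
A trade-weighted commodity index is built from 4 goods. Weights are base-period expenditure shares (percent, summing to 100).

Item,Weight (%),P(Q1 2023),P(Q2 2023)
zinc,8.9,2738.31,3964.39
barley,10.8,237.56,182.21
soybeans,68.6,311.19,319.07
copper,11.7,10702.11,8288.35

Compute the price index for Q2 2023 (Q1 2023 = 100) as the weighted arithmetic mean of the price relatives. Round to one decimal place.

zinc: 8.9 × (3964.39/2738.31) = 8.9 × 1.447751 = 12.8850
barley: 10.8 × (182.21/237.56) = 10.8 × 0.767006 = 8.2837
soybeans: 68.6 × (319.07/311.19) = 68.6 × 1.025322 = 70.3371
copper: 11.7 × (8288.35/10702.11) = 11.7 × 0.774459 = 9.0612
Index = Σ wᵢ·(p₁ᵢ/p₀ᵢ) = 12.8850 + 8.2837 + 70.3371 + 9.0612 = 100.5669

100.6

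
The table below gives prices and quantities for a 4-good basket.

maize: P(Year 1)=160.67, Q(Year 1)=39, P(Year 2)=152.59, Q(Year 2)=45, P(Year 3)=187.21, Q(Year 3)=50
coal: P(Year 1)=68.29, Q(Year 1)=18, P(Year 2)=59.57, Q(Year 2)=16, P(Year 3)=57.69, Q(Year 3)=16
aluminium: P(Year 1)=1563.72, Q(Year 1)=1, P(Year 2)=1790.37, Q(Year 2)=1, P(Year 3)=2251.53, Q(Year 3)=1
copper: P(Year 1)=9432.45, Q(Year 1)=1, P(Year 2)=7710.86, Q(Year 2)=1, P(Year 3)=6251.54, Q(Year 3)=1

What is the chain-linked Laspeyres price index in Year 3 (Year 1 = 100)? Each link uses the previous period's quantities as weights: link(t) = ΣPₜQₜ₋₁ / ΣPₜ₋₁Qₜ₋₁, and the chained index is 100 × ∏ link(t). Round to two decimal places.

92.10

Link Year 1→Year 2:
ΣP(Year 2)Q(Year 1) = 152.59×39 + 59.57×18 + 1790.37×1 + 7710.86×1 = 5951.01 + 1072.26 + 1790.37 + 7710.86 = 16524.5
ΣP(Year 1)Q(Year 1) = 160.67×39 + 68.29×18 + 1563.72×1 + 9432.45×1 = 6266.13 + 1229.22 + 1563.72 + 9432.45 = 18491.52
link = 16524.5/18491.52 = 0.893626
Link Year 2→Year 3:
ΣP(Year 3)Q(Year 2) = 187.21×45 + 57.69×16 + 2251.53×1 + 6251.54×1 = 8424.45 + 923.04 + 2251.53 + 6251.54 = 17850.56
ΣP(Year 2)Q(Year 2) = 152.59×45 + 59.57×16 + 1790.37×1 + 7710.86×1 = 6866.55 + 953.12 + 1790.37 + 7710.86 = 17320.9
link = 17850.56/17320.9 = 1.030579
Chained index = 100 × 0.893626 × 1.030579 = 92.0952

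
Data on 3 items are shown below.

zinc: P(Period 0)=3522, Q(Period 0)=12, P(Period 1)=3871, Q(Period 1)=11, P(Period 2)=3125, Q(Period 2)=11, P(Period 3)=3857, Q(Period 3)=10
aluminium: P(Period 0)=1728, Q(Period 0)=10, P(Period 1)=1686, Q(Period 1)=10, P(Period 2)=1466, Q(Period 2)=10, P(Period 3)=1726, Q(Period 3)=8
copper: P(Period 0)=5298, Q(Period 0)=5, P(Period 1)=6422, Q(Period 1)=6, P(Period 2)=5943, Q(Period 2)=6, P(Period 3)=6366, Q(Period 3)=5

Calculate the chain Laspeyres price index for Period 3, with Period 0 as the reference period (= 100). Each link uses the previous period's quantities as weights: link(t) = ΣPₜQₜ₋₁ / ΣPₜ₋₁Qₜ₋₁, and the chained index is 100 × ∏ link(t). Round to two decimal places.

Link Period 0→Period 1:
ΣP(Period 1)Q(Period 0) = 3871×12 + 1686×10 + 6422×5 = 46452 + 16860 + 32110 = 95422
ΣP(Period 0)Q(Period 0) = 3522×12 + 1728×10 + 5298×5 = 42264 + 17280 + 26490 = 86034
link = 95422/86034 = 1.109120
Link Period 1→Period 2:
ΣP(Period 2)Q(Period 1) = 3125×11 + 1466×10 + 5943×6 = 34375 + 14660 + 35658 = 84693
ΣP(Period 1)Q(Period 1) = 3871×11 + 1686×10 + 6422×6 = 42581 + 16860 + 38532 = 97973
link = 84693/97973 = 0.864452
Link Period 2→Period 3:
ΣP(Period 3)Q(Period 2) = 3857×11 + 1726×10 + 6366×6 = 42427 + 17260 + 38196 = 97883
ΣP(Period 2)Q(Period 2) = 3125×11 + 1466×10 + 5943×6 = 34375 + 14660 + 35658 = 84693
link = 97883/84693 = 1.155739
Chained index = 100 × 1.109120 × 0.864452 × 1.155739 = 110.8101

110.81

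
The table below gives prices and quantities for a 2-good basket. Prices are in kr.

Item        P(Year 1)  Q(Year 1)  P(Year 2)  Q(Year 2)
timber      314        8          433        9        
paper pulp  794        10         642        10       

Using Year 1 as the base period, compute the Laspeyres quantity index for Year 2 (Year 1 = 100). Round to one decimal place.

103.0

Laspeyres quantity index uses base-period prices as weights.
ΣP(Year 1)·Q(Year 2) = 314×9 + 794×10 = 2826 + 7940 = 10766
ΣP(Year 1)·Q(Year 1) = 314×8 + 794×10 = 2512 + 7940 = 10452
Index = 10766 / 10452 × 100 = 103.0042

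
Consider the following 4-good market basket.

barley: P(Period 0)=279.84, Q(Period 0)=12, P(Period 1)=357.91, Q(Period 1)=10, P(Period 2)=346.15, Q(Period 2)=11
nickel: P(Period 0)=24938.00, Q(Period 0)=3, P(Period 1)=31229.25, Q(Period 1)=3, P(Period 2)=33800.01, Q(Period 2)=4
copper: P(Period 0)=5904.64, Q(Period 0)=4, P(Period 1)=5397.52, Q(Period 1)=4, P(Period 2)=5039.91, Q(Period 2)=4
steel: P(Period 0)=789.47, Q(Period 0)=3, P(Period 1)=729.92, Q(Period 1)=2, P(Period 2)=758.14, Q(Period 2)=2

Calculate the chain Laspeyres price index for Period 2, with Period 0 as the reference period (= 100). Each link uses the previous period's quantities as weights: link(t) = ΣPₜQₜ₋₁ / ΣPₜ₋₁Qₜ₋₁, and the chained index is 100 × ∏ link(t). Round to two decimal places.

Link Period 0→Period 1:
ΣP(Period 1)Q(Period 0) = 357.91×12 + 31229.25×3 + 5397.52×4 + 729.92×3 = 4294.92 + 93687.75 + 21590.08 + 2189.76 = 121762.51
ΣP(Period 0)Q(Period 0) = 279.84×12 + 24938.00×3 + 5904.64×4 + 789.47×3 = 3358.08 + 74814 + 23618.56 + 2368.41 = 104159.05
link = 121762.51/104159.05 = 1.169006
Link Period 1→Period 2:
ΣP(Period 2)Q(Period 1) = 346.15×10 + 33800.01×3 + 5039.91×4 + 758.14×2 = 3461.5 + 101400.03 + 20159.64 + 1516.28 = 126537.45
ΣP(Period 1)Q(Period 1) = 357.91×10 + 31229.25×3 + 5397.52×4 + 729.92×2 = 3579.1 + 93687.75 + 21590.08 + 1459.84 = 120316.77
link = 126537.45/120316.77 = 1.051703
Chained index = 100 × 1.169006 × 1.051703 = 122.9446

122.94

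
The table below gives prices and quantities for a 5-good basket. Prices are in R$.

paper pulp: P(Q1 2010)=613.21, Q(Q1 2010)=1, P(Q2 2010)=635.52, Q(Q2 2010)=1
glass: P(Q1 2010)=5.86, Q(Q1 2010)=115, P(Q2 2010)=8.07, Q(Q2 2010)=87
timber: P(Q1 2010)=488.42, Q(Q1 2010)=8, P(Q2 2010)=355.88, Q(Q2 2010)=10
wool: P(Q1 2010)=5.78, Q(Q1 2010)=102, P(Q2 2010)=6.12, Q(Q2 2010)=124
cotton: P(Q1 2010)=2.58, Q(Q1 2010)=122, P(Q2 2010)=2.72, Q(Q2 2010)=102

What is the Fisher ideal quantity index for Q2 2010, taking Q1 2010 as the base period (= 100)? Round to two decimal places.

112.54

Laspeyres component (base-period weights):
ΣP(Q1 2010)Q(Q2 2010) = 613.21×1 + 5.86×87 + 488.42×10 + 5.78×124 + 2.58×102 = 613.21 + 509.82 + 4884.2 + 716.72 + 263.16 = 6987.11
ΣP(Q1 2010)Q(Q1 2010) = 613.21×1 + 5.86×115 + 488.42×8 + 5.78×102 + 2.58×122 = 613.21 + 673.9 + 3907.36 + 589.56 + 314.76 = 6098.79
L = 6987.11 / 6098.79 × 100 = 114.5655
Paasche component (current-period weights):
ΣP(Q2 2010)Q(Q2 2010) = 635.52×1 + 8.07×87 + 355.88×10 + 6.12×124 + 2.72×102 = 635.52 + 702.09 + 3558.8 + 758.88 + 277.44 = 5932.73
ΣP(Q2 2010)Q(Q1 2010) = 635.52×1 + 8.07×115 + 355.88×8 + 6.12×102 + 2.72×122 = 635.52 + 928.05 + 2847.04 + 624.24 + 331.84 = 5366.69
P = 5932.73 / 5366.69 × 100 = 110.5473
Fisher = √(L × P) = √(114.5655 × 110.5473) = 112.5385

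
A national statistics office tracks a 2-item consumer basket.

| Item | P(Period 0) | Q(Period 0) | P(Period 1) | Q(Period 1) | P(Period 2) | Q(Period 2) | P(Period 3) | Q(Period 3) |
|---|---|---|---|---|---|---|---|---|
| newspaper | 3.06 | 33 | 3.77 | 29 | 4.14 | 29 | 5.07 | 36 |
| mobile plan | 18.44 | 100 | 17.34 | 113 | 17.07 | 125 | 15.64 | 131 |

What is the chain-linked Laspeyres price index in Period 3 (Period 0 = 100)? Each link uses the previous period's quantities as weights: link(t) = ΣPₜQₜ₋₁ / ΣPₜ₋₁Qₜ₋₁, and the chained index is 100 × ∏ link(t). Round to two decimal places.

Link Period 0→Period 1:
ΣP(Period 1)Q(Period 0) = 3.77×33 + 17.34×100 = 124.41 + 1734 = 1858.41
ΣP(Period 0)Q(Period 0) = 3.06×33 + 18.44×100 = 100.98 + 1844 = 1944.98
link = 1858.41/1944.98 = 0.955491
Link Period 1→Period 2:
ΣP(Period 2)Q(Period 1) = 4.14×29 + 17.07×113 = 120.06 + 1928.91 = 2048.97
ΣP(Period 1)Q(Period 1) = 3.77×29 + 17.34×113 = 109.33 + 1959.42 = 2068.75
link = 2048.97/2068.75 = 0.990439
Link Period 2→Period 3:
ΣP(Period 3)Q(Period 2) = 5.07×29 + 15.64×125 = 147.03 + 1955 = 2102.03
ΣP(Period 2)Q(Period 2) = 4.14×29 + 17.07×125 = 120.06 + 2133.75 = 2253.81
link = 2102.03/2253.81 = 0.932656
Chained index = 100 × 0.955491 × 0.990439 × 0.932656 = 88.2624

88.26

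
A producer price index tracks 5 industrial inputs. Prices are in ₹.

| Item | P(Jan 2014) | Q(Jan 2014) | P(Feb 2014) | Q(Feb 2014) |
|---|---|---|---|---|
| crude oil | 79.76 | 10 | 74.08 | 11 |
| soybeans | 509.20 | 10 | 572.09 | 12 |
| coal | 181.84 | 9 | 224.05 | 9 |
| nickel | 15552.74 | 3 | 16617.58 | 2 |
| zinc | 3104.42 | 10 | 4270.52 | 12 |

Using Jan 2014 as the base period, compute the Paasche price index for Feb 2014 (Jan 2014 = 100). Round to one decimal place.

122.3

Paasche price index uses current-period quantities as weights.
ΣP(Feb 2014)·Q(Feb 2014) = 74.08×11 + 572.09×12 + 224.05×9 + 16617.58×2 + 4270.52×12 = 814.88 + 6865.08 + 2016.45 + 33235.16 + 51246.24 = 94177.81
ΣP(Jan 2014)·Q(Feb 2014) = 79.76×11 + 509.20×12 + 181.84×9 + 15552.74×2 + 3104.42×12 = 877.36 + 6110.4 + 1636.56 + 31105.48 + 37253.04 = 76982.84
Index = 94177.81 / 76982.84 × 100 = 122.3361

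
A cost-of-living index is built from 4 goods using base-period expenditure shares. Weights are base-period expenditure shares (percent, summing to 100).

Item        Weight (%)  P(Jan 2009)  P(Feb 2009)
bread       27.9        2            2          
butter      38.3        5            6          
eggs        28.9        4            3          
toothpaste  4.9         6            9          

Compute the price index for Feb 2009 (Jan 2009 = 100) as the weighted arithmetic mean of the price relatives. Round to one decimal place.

102.9

bread: 27.9 × (2/2) = 27.9 × 1.000000 = 27.9000
butter: 38.3 × (6/5) = 38.3 × 1.200000 = 45.9600
eggs: 28.9 × (3/4) = 28.9 × 0.750000 = 21.6750
toothpaste: 4.9 × (9/6) = 4.9 × 1.500000 = 7.3500
Index = Σ wᵢ·(p₁ᵢ/p₀ᵢ) = 27.9000 + 45.9600 + 21.6750 + 7.3500 = 102.8850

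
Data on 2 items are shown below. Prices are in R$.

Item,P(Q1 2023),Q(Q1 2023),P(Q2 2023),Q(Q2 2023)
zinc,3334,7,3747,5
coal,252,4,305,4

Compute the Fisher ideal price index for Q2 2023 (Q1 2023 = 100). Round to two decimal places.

Laspeyres component (base-period weights):
ΣP(Q2 2023)Q(Q1 2023) = 3747×7 + 305×4 = 26229 + 1220 = 27449
ΣP(Q1 2023)Q(Q1 2023) = 3334×7 + 252×4 = 23338 + 1008 = 24346
L = 27449 / 24346 × 100 = 112.7454
Paasche component (current-period weights):
ΣP(Q2 2023)Q(Q2 2023) = 3747×5 + 305×4 = 18735 + 1220 = 19955
ΣP(Q1 2023)Q(Q2 2023) = 3334×5 + 252×4 = 16670 + 1008 = 17678
P = 19955 / 17678 × 100 = 112.8804
Fisher = √(L × P) = √(112.7454 × 112.8804) = 112.8129

112.81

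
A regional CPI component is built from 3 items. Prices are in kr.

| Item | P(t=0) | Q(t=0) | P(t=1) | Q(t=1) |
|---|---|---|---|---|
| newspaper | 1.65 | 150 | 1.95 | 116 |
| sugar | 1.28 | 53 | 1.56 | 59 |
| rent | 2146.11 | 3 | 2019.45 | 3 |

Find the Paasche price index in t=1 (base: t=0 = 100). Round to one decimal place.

95.1

Paasche price index uses current-period quantities as weights.
ΣP(t=1)·Q(t=1) = 1.95×116 + 1.56×59 + 2019.45×3 = 226.2 + 92.04 + 6058.35 = 6376.59
ΣP(t=0)·Q(t=1) = 1.65×116 + 1.28×59 + 2146.11×3 = 191.4 + 75.52 + 6438.33 = 6705.25
Index = 6376.59 / 6705.25 × 100 = 95.0985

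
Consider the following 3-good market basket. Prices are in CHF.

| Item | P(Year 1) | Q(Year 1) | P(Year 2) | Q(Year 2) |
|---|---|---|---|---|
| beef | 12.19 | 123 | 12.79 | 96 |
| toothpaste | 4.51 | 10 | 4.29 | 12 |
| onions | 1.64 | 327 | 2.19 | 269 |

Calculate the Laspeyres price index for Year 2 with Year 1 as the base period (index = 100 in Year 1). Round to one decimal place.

112.1

Laspeyres price index uses base-period quantities as weights.
ΣP(Year 2)·Q(Year 1) = 12.79×123 + 4.29×10 + 2.19×327 = 1573.17 + 42.9 + 716.13 = 2332.2
ΣP(Year 1)·Q(Year 1) = 12.19×123 + 4.51×10 + 1.64×327 = 1499.37 + 45.1 + 536.28 = 2080.75
Index = 2332.2 / 2080.75 × 100 = 112.0846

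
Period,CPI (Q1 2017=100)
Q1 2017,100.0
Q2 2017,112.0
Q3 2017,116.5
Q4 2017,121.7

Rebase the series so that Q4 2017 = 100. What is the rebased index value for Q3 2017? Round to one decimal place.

95.7

Rebased(Q3 2017) = 116.5 / 121.7 × 100 = 95.7272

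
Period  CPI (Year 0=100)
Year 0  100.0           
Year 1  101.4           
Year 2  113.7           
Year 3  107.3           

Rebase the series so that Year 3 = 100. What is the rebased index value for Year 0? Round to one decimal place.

93.2

Rebased(Year 0) = 100.0 / 107.3 × 100 = 93.1966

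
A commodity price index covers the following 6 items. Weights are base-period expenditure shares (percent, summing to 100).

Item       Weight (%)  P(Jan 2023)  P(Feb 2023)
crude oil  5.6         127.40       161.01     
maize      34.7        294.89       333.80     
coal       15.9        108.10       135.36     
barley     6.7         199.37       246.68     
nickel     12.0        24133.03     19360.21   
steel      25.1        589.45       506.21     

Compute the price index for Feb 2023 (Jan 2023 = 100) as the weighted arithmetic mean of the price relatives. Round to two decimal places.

crude oil: 5.6 × (161.01/127.40) = 5.6 × 1.263815 = 7.0774
maize: 34.7 × (333.80/294.89) = 34.7 × 1.131948 = 39.2786
coal: 15.9 × (135.36/108.10) = 15.9 × 1.252174 = 19.9096
barley: 6.7 × (246.68/199.37) = 6.7 × 1.237297 = 8.2899
nickel: 12.0 × (19360.21/24133.03) = 12.0 × 0.802229 = 9.6267
steel: 25.1 × (506.21/589.45) = 25.1 × 0.858784 = 21.5555
Index = Σ wᵢ·(p₁ᵢ/p₀ᵢ) = 7.0774 + 39.2786 + 19.9096 + 8.2899 + 9.6267 + 21.5555 = 105.7376

105.74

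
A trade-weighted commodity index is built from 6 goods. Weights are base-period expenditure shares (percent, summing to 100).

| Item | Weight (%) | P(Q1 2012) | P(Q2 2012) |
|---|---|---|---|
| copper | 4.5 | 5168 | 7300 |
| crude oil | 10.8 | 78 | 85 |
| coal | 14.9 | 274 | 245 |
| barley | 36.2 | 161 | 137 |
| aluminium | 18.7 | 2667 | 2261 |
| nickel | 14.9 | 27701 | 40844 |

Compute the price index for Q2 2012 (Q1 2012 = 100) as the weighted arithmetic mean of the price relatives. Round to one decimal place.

copper: 4.5 × (7300/5168) = 4.5 × 1.412539 = 6.3564
crude oil: 10.8 × (85/78) = 10.8 × 1.089744 = 11.7692
coal: 14.9 × (245/274) = 14.9 × 0.894161 = 13.3230
barley: 36.2 × (137/161) = 36.2 × 0.850932 = 30.8037
aluminium: 18.7 × (2261/2667) = 18.7 × 0.847769 = 15.8533
nickel: 14.9 × (40844/27701) = 14.9 × 1.474459 = 21.9694
Index = Σ wᵢ·(p₁ᵢ/p₀ᵢ) = 6.3564 + 11.7692 + 13.3230 + 30.8037 + 15.8533 + 21.9694 = 100.0751

100.1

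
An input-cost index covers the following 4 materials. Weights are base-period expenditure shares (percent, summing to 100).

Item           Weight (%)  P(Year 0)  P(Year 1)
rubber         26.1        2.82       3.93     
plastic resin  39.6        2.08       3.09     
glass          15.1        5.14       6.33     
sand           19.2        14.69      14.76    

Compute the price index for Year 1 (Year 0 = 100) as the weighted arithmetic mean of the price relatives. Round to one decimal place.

133.1

rubber: 26.1 × (3.93/2.82) = 26.1 × 1.393617 = 36.3734
plastic resin: 39.6 × (3.09/2.08) = 39.6 × 1.485577 = 58.8288
glass: 15.1 × (6.33/5.14) = 15.1 × 1.231518 = 18.5959
sand: 19.2 × (14.76/14.69) = 19.2 × 1.004765 = 19.2915
Index = Σ wᵢ·(p₁ᵢ/p₀ᵢ) = 36.3734 + 58.8288 + 18.5959 + 19.2915 = 133.0897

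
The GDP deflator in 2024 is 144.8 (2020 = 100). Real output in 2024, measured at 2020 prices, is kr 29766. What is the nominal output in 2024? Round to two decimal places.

43101.17

Nominal = Real × (Index/100) = 29766 × (144.8/100)
        = 29766 × 1.448 = 43101.1680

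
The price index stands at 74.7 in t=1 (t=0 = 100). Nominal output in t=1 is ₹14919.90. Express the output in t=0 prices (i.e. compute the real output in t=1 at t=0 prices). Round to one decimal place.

19973.1

Real = Nominal ÷ (Index/100) = 14919.90 ÷ (74.7/100)
     = 14919.90 ÷ 0.747 = 19973.0924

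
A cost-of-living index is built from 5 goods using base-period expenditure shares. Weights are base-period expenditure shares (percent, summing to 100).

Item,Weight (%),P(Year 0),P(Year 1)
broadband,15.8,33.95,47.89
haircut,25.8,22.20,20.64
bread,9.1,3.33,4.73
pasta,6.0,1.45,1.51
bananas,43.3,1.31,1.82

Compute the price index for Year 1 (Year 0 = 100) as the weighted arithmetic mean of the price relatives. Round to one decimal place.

broadband: 15.8 × (47.89/33.95) = 15.8 × 1.410604 = 22.2875
haircut: 25.8 × (20.64/22.20) = 25.8 × 0.929730 = 23.9870
bread: 9.1 × (4.73/3.33) = 9.1 × 1.420420 = 12.9258
pasta: 6.0 × (1.51/1.45) = 6.0 × 1.041379 = 6.2483
bananas: 43.3 × (1.82/1.31) = 43.3 × 1.389313 = 60.1573
Index = Σ wᵢ·(p₁ᵢ/p₀ᵢ) = 22.2875 + 23.9870 + 12.9258 + 6.2483 + 60.1573 = 125.6059

125.6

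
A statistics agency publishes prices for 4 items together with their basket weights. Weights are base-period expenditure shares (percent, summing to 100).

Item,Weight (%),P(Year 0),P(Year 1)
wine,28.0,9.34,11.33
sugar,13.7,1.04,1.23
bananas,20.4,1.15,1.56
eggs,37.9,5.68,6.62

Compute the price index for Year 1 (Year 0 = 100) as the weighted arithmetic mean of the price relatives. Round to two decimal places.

wine: 28.0 × (11.33/9.34) = 28.0 × 1.213062 = 33.9657
sugar: 13.7 × (1.23/1.04) = 13.7 × 1.182692 = 16.2029
bananas: 20.4 × (1.56/1.15) = 20.4 × 1.356522 = 27.6730
eggs: 37.9 × (6.62/5.68) = 37.9 × 1.165493 = 44.1722
Index = Σ wᵢ·(p₁ᵢ/p₀ᵢ) = 33.9657 + 16.2029 + 27.6730 + 44.1722 = 122.0138

122.01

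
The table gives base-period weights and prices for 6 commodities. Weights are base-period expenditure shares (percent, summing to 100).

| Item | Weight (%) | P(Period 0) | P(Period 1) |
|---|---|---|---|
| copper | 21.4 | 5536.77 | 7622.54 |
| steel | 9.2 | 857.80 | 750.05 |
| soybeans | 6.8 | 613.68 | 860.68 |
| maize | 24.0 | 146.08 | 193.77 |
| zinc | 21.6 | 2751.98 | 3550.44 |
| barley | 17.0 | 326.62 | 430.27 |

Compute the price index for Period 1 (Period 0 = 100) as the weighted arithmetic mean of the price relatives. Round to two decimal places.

copper: 21.4 × (7622.54/5536.77) = 21.4 × 1.376712 = 29.4616
steel: 9.2 × (750.05/857.80) = 9.2 × 0.874388 = 8.0444
soybeans: 6.8 × (860.68/613.68) = 6.8 × 1.402490 = 9.5369
maize: 24.0 × (193.77/146.08) = 24.0 × 1.326465 = 31.8352
zinc: 21.6 × (3550.44/2751.98) = 21.6 × 1.290140 = 27.8670
barley: 17.0 × (430.27/326.62) = 17.0 × 1.317341 = 22.3948
Index = Σ wᵢ·(p₁ᵢ/p₀ᵢ) = 29.4616 + 8.0444 + 9.5369 + 31.8352 + 27.8670 + 22.3948 = 129.1399

129.14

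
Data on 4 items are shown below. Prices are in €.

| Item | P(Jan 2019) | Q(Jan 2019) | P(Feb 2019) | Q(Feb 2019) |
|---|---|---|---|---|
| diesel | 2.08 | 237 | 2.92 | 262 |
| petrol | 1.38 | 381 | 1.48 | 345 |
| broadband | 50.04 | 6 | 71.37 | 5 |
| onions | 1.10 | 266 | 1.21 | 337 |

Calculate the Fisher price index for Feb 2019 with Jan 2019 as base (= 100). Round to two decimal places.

124.37

Laspeyres component (base-period weights):
ΣP(Feb 2019)Q(Jan 2019) = 2.92×237 + 1.48×381 + 71.37×6 + 1.21×266 = 692.04 + 563.88 + 428.22 + 321.86 = 2006
ΣP(Jan 2019)Q(Jan 2019) = 2.08×237 + 1.38×381 + 50.04×6 + 1.10×266 = 492.96 + 525.78 + 300.24 + 292.6 = 1611.58
L = 2006 / 1611.58 × 100 = 124.4741
Paasche component (current-period weights):
ΣP(Feb 2019)Q(Feb 2019) = 2.92×262 + 1.48×345 + 71.37×5 + 1.21×337 = 765.04 + 510.6 + 356.85 + 407.77 = 2040.26
ΣP(Jan 2019)Q(Feb 2019) = 2.08×262 + 1.38×345 + 50.04×5 + 1.10×337 = 544.96 + 476.1 + 250.2 + 370.7 = 1641.96
P = 2040.26 / 1641.96 × 100 = 124.2576
Fisher = √(L × P) = √(124.4741 × 124.2576) = 124.3658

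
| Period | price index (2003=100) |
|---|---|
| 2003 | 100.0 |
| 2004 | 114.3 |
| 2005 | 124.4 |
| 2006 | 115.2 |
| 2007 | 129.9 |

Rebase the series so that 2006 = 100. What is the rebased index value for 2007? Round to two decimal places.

Rebased(2007) = 129.9 / 115.2 × 100 = 112.7604

112.76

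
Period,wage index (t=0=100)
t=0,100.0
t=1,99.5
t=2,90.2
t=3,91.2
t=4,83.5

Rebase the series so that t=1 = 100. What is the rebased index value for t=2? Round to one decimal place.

Rebased(t=2) = 90.2 / 99.5 × 100 = 90.6533

90.7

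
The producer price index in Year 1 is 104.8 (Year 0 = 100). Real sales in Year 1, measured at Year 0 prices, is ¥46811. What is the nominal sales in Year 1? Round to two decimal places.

49057.93

Nominal = Real × (Index/100) = 46811 × (104.8/100)
        = 46811 × 1.048 = 49057.9280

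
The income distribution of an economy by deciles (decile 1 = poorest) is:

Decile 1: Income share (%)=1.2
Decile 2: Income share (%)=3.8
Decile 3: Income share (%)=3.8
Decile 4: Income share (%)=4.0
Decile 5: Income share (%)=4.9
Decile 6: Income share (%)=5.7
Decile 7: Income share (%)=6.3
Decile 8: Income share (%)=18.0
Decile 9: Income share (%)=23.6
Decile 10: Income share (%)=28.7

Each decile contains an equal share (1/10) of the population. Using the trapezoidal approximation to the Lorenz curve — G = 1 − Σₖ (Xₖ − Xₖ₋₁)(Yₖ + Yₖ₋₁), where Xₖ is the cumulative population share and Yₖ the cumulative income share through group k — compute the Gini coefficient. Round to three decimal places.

Cumulative income shares Yₖ: 0.0120, 0.0500, 0.0880, 0.1280, 0.1770, 0.2340, 0.2970, 0.4770, 0.7130, 1.0000
Σ (Xₖ−Xₖ₋₁)(Yₖ+Yₖ₋₁) = (1/10)(0.0120+0.0000) + (1/10)(0.0500+0.0120) + (1/10)(0.0880+0.0500) + (1/10)(0.1280+0.0880) + (1/10)(0.1770+0.1280) + (1/10)(0.2340+0.1770) + (1/10)(0.2970+0.2340) + (1/10)(0.4770+0.2970) + (1/10)(0.7130+0.4770) + (1/10)(1.0000+0.7130)
  = 0.0012 + 0.0062 + 0.0138 + 0.0216 + 0.0305 + 0.0411 + 0.0531 + 0.0774 + 0.1190 + 0.1713 = 0.5352
G = 1 − 0.5352 = 0.4648

0.465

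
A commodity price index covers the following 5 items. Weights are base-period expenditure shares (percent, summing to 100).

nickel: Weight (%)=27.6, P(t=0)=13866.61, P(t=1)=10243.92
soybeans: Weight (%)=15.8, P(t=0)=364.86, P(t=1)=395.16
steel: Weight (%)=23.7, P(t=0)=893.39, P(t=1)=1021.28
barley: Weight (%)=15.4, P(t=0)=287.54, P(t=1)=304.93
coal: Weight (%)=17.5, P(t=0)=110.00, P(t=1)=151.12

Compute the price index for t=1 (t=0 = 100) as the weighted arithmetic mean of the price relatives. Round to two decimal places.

104.97

nickel: 27.6 × (10243.92/13866.61) = 27.6 × 0.738747 = 20.3894
soybeans: 15.8 × (395.16/364.86) = 15.8 × 1.083046 = 17.1121
steel: 23.7 × (1021.28/893.39) = 23.7 × 1.143151 = 27.0927
barley: 15.4 × (304.93/287.54) = 15.4 × 1.060479 = 16.3314
coal: 17.5 × (151.12/110.00) = 17.5 × 1.373818 = 24.0418
Index = Σ wᵢ·(p₁ᵢ/p₀ᵢ) = 20.3894 + 17.1121 + 27.0927 + 16.3314 + 24.0418 = 104.9674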